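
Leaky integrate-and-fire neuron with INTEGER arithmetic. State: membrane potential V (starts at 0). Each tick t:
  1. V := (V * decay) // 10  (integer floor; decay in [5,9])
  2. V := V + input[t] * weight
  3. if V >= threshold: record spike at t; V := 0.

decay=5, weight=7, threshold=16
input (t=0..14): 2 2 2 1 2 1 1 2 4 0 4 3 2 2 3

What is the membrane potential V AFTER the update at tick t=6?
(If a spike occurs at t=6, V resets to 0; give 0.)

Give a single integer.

Answer: 10

Derivation:
t=0: input=2 -> V=14
t=1: input=2 -> V=0 FIRE
t=2: input=2 -> V=14
t=3: input=1 -> V=14
t=4: input=2 -> V=0 FIRE
t=5: input=1 -> V=7
t=6: input=1 -> V=10
t=7: input=2 -> V=0 FIRE
t=8: input=4 -> V=0 FIRE
t=9: input=0 -> V=0
t=10: input=4 -> V=0 FIRE
t=11: input=3 -> V=0 FIRE
t=12: input=2 -> V=14
t=13: input=2 -> V=0 FIRE
t=14: input=3 -> V=0 FIRE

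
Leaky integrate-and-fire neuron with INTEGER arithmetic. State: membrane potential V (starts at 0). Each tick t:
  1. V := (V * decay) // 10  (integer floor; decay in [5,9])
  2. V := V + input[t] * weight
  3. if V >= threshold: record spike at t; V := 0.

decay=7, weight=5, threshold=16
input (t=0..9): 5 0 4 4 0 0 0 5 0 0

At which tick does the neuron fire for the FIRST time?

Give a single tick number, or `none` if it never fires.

Answer: 0

Derivation:
t=0: input=5 -> V=0 FIRE
t=1: input=0 -> V=0
t=2: input=4 -> V=0 FIRE
t=3: input=4 -> V=0 FIRE
t=4: input=0 -> V=0
t=5: input=0 -> V=0
t=6: input=0 -> V=0
t=7: input=5 -> V=0 FIRE
t=8: input=0 -> V=0
t=9: input=0 -> V=0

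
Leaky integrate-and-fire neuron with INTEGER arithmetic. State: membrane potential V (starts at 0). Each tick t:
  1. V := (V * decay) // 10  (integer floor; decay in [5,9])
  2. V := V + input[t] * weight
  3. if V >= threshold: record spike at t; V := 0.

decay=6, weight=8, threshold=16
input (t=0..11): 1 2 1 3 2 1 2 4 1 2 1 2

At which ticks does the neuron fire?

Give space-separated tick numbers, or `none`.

t=0: input=1 -> V=8
t=1: input=2 -> V=0 FIRE
t=2: input=1 -> V=8
t=3: input=3 -> V=0 FIRE
t=4: input=2 -> V=0 FIRE
t=5: input=1 -> V=8
t=6: input=2 -> V=0 FIRE
t=7: input=4 -> V=0 FIRE
t=8: input=1 -> V=8
t=9: input=2 -> V=0 FIRE
t=10: input=1 -> V=8
t=11: input=2 -> V=0 FIRE

Answer: 1 3 4 6 7 9 11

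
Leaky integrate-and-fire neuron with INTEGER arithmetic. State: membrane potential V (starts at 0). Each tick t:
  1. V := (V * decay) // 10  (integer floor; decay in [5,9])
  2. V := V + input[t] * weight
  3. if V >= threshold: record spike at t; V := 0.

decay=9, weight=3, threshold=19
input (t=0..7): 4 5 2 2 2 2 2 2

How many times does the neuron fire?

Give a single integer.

Answer: 2

Derivation:
t=0: input=4 -> V=12
t=1: input=5 -> V=0 FIRE
t=2: input=2 -> V=6
t=3: input=2 -> V=11
t=4: input=2 -> V=15
t=5: input=2 -> V=0 FIRE
t=6: input=2 -> V=6
t=7: input=2 -> V=11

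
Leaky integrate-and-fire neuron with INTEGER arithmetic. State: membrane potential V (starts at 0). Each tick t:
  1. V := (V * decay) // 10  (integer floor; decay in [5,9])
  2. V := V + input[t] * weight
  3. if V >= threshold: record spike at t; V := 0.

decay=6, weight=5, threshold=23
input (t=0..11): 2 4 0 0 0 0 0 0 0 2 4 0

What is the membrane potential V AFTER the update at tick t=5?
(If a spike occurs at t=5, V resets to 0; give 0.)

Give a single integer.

Answer: 0

Derivation:
t=0: input=2 -> V=10
t=1: input=4 -> V=0 FIRE
t=2: input=0 -> V=0
t=3: input=0 -> V=0
t=4: input=0 -> V=0
t=5: input=0 -> V=0
t=6: input=0 -> V=0
t=7: input=0 -> V=0
t=8: input=0 -> V=0
t=9: input=2 -> V=10
t=10: input=4 -> V=0 FIRE
t=11: input=0 -> V=0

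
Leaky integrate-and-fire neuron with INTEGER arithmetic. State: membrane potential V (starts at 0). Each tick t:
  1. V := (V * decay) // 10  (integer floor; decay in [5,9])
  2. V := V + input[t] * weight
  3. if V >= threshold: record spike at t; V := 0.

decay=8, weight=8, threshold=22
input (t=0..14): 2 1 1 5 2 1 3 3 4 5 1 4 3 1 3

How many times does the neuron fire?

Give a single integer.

t=0: input=2 -> V=16
t=1: input=1 -> V=20
t=2: input=1 -> V=0 FIRE
t=3: input=5 -> V=0 FIRE
t=4: input=2 -> V=16
t=5: input=1 -> V=20
t=6: input=3 -> V=0 FIRE
t=7: input=3 -> V=0 FIRE
t=8: input=4 -> V=0 FIRE
t=9: input=5 -> V=0 FIRE
t=10: input=1 -> V=8
t=11: input=4 -> V=0 FIRE
t=12: input=3 -> V=0 FIRE
t=13: input=1 -> V=8
t=14: input=3 -> V=0 FIRE

Answer: 9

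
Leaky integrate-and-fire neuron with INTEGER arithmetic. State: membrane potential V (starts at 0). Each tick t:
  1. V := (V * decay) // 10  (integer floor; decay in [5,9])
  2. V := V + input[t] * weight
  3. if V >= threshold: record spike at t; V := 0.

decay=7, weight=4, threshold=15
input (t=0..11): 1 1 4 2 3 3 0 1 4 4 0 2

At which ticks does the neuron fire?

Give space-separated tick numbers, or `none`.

Answer: 2 4 8 9

Derivation:
t=0: input=1 -> V=4
t=1: input=1 -> V=6
t=2: input=4 -> V=0 FIRE
t=3: input=2 -> V=8
t=4: input=3 -> V=0 FIRE
t=5: input=3 -> V=12
t=6: input=0 -> V=8
t=7: input=1 -> V=9
t=8: input=4 -> V=0 FIRE
t=9: input=4 -> V=0 FIRE
t=10: input=0 -> V=0
t=11: input=2 -> V=8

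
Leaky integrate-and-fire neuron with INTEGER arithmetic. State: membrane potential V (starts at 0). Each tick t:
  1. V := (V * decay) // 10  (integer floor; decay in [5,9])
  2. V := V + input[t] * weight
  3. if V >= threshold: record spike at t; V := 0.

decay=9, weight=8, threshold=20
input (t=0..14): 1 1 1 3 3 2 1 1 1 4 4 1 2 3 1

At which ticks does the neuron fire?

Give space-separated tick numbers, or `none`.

t=0: input=1 -> V=8
t=1: input=1 -> V=15
t=2: input=1 -> V=0 FIRE
t=3: input=3 -> V=0 FIRE
t=4: input=3 -> V=0 FIRE
t=5: input=2 -> V=16
t=6: input=1 -> V=0 FIRE
t=7: input=1 -> V=8
t=8: input=1 -> V=15
t=9: input=4 -> V=0 FIRE
t=10: input=4 -> V=0 FIRE
t=11: input=1 -> V=8
t=12: input=2 -> V=0 FIRE
t=13: input=3 -> V=0 FIRE
t=14: input=1 -> V=8

Answer: 2 3 4 6 9 10 12 13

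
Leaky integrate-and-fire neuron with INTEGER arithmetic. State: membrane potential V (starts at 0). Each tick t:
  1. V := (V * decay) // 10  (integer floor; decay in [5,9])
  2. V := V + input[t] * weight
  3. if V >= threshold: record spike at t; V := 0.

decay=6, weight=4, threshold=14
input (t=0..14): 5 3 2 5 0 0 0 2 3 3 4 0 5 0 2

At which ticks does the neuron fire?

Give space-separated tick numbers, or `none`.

Answer: 0 2 3 8 10 12

Derivation:
t=0: input=5 -> V=0 FIRE
t=1: input=3 -> V=12
t=2: input=2 -> V=0 FIRE
t=3: input=5 -> V=0 FIRE
t=4: input=0 -> V=0
t=5: input=0 -> V=0
t=6: input=0 -> V=0
t=7: input=2 -> V=8
t=8: input=3 -> V=0 FIRE
t=9: input=3 -> V=12
t=10: input=4 -> V=0 FIRE
t=11: input=0 -> V=0
t=12: input=5 -> V=0 FIRE
t=13: input=0 -> V=0
t=14: input=2 -> V=8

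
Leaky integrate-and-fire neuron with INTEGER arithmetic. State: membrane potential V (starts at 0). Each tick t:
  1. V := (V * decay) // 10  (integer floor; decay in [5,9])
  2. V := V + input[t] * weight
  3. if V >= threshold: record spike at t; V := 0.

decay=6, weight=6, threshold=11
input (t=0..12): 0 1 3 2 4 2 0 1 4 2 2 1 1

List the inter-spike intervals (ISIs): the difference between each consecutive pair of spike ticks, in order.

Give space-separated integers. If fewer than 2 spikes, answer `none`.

Answer: 1 1 1 3 1 1

Derivation:
t=0: input=0 -> V=0
t=1: input=1 -> V=6
t=2: input=3 -> V=0 FIRE
t=3: input=2 -> V=0 FIRE
t=4: input=4 -> V=0 FIRE
t=5: input=2 -> V=0 FIRE
t=6: input=0 -> V=0
t=7: input=1 -> V=6
t=8: input=4 -> V=0 FIRE
t=9: input=2 -> V=0 FIRE
t=10: input=2 -> V=0 FIRE
t=11: input=1 -> V=6
t=12: input=1 -> V=9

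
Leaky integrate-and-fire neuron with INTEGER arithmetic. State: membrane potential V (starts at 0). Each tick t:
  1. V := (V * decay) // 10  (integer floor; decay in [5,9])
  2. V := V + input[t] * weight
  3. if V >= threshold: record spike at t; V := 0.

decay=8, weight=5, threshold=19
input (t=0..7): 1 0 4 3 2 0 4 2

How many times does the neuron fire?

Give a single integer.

t=0: input=1 -> V=5
t=1: input=0 -> V=4
t=2: input=4 -> V=0 FIRE
t=3: input=3 -> V=15
t=4: input=2 -> V=0 FIRE
t=5: input=0 -> V=0
t=6: input=4 -> V=0 FIRE
t=7: input=2 -> V=10

Answer: 3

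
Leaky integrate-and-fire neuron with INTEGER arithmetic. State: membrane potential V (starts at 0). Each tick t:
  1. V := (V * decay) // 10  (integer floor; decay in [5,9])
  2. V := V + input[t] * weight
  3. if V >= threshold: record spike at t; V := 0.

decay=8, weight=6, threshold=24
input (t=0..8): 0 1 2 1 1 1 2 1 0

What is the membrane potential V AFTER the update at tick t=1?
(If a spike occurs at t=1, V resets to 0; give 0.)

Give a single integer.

t=0: input=0 -> V=0
t=1: input=1 -> V=6
t=2: input=2 -> V=16
t=3: input=1 -> V=18
t=4: input=1 -> V=20
t=5: input=1 -> V=22
t=6: input=2 -> V=0 FIRE
t=7: input=1 -> V=6
t=8: input=0 -> V=4

Answer: 6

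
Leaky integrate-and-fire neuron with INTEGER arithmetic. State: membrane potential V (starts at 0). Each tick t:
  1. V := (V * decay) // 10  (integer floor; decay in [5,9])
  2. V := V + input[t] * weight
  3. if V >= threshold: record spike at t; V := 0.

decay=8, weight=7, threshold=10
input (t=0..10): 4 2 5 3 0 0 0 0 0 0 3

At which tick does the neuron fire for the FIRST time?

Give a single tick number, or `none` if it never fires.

Answer: 0

Derivation:
t=0: input=4 -> V=0 FIRE
t=1: input=2 -> V=0 FIRE
t=2: input=5 -> V=0 FIRE
t=3: input=3 -> V=0 FIRE
t=4: input=0 -> V=0
t=5: input=0 -> V=0
t=6: input=0 -> V=0
t=7: input=0 -> V=0
t=8: input=0 -> V=0
t=9: input=0 -> V=0
t=10: input=3 -> V=0 FIRE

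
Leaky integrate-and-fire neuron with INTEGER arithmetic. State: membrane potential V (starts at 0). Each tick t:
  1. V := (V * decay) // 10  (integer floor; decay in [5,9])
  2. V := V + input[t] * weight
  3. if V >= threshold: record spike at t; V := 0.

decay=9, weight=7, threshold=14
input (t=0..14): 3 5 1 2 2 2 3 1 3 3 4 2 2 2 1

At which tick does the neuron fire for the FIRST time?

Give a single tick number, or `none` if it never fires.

Answer: 0

Derivation:
t=0: input=3 -> V=0 FIRE
t=1: input=5 -> V=0 FIRE
t=2: input=1 -> V=7
t=3: input=2 -> V=0 FIRE
t=4: input=2 -> V=0 FIRE
t=5: input=2 -> V=0 FIRE
t=6: input=3 -> V=0 FIRE
t=7: input=1 -> V=7
t=8: input=3 -> V=0 FIRE
t=9: input=3 -> V=0 FIRE
t=10: input=4 -> V=0 FIRE
t=11: input=2 -> V=0 FIRE
t=12: input=2 -> V=0 FIRE
t=13: input=2 -> V=0 FIRE
t=14: input=1 -> V=7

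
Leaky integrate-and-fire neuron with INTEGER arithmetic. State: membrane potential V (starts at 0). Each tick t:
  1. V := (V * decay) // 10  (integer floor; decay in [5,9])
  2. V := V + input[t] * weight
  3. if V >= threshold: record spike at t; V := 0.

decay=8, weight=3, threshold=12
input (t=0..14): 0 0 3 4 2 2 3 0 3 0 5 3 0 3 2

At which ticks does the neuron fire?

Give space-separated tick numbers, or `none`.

t=0: input=0 -> V=0
t=1: input=0 -> V=0
t=2: input=3 -> V=9
t=3: input=4 -> V=0 FIRE
t=4: input=2 -> V=6
t=5: input=2 -> V=10
t=6: input=3 -> V=0 FIRE
t=7: input=0 -> V=0
t=8: input=3 -> V=9
t=9: input=0 -> V=7
t=10: input=5 -> V=0 FIRE
t=11: input=3 -> V=9
t=12: input=0 -> V=7
t=13: input=3 -> V=0 FIRE
t=14: input=2 -> V=6

Answer: 3 6 10 13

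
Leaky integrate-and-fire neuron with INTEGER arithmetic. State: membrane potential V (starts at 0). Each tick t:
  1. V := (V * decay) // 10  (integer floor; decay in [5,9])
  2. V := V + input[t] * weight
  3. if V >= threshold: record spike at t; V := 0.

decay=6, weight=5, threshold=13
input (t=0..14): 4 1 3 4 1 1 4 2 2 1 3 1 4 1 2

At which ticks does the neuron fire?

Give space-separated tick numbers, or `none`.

Answer: 0 2 3 6 8 10 12 14

Derivation:
t=0: input=4 -> V=0 FIRE
t=1: input=1 -> V=5
t=2: input=3 -> V=0 FIRE
t=3: input=4 -> V=0 FIRE
t=4: input=1 -> V=5
t=5: input=1 -> V=8
t=6: input=4 -> V=0 FIRE
t=7: input=2 -> V=10
t=8: input=2 -> V=0 FIRE
t=9: input=1 -> V=5
t=10: input=3 -> V=0 FIRE
t=11: input=1 -> V=5
t=12: input=4 -> V=0 FIRE
t=13: input=1 -> V=5
t=14: input=2 -> V=0 FIRE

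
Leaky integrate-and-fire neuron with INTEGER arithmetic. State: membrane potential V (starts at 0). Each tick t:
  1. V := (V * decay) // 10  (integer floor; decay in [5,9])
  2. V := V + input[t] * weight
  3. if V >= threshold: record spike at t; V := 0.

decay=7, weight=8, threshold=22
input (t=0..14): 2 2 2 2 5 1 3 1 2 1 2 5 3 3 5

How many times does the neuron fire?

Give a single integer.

t=0: input=2 -> V=16
t=1: input=2 -> V=0 FIRE
t=2: input=2 -> V=16
t=3: input=2 -> V=0 FIRE
t=4: input=5 -> V=0 FIRE
t=5: input=1 -> V=8
t=6: input=3 -> V=0 FIRE
t=7: input=1 -> V=8
t=8: input=2 -> V=21
t=9: input=1 -> V=0 FIRE
t=10: input=2 -> V=16
t=11: input=5 -> V=0 FIRE
t=12: input=3 -> V=0 FIRE
t=13: input=3 -> V=0 FIRE
t=14: input=5 -> V=0 FIRE

Answer: 9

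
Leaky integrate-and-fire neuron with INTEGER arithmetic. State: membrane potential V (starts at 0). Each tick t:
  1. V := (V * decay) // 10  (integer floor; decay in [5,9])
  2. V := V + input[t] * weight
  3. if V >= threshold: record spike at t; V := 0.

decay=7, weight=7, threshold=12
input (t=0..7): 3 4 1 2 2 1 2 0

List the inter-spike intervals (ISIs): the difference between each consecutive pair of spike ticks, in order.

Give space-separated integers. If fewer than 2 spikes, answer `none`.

Answer: 1 2 1 2

Derivation:
t=0: input=3 -> V=0 FIRE
t=1: input=4 -> V=0 FIRE
t=2: input=1 -> V=7
t=3: input=2 -> V=0 FIRE
t=4: input=2 -> V=0 FIRE
t=5: input=1 -> V=7
t=6: input=2 -> V=0 FIRE
t=7: input=0 -> V=0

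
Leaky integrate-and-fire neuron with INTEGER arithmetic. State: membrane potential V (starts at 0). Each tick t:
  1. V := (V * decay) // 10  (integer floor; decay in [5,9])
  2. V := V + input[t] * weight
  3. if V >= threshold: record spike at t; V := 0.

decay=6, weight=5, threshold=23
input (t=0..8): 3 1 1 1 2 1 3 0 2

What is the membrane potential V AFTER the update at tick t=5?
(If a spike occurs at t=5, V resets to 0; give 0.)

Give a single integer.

t=0: input=3 -> V=15
t=1: input=1 -> V=14
t=2: input=1 -> V=13
t=3: input=1 -> V=12
t=4: input=2 -> V=17
t=5: input=1 -> V=15
t=6: input=3 -> V=0 FIRE
t=7: input=0 -> V=0
t=8: input=2 -> V=10

Answer: 15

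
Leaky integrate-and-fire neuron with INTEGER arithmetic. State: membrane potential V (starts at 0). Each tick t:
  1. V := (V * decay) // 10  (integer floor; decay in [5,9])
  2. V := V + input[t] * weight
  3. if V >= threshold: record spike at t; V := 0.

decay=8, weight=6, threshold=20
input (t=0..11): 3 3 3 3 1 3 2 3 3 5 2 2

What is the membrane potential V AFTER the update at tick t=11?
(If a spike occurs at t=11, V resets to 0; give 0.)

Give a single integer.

t=0: input=3 -> V=18
t=1: input=3 -> V=0 FIRE
t=2: input=3 -> V=18
t=3: input=3 -> V=0 FIRE
t=4: input=1 -> V=6
t=5: input=3 -> V=0 FIRE
t=6: input=2 -> V=12
t=7: input=3 -> V=0 FIRE
t=8: input=3 -> V=18
t=9: input=5 -> V=0 FIRE
t=10: input=2 -> V=12
t=11: input=2 -> V=0 FIRE

Answer: 0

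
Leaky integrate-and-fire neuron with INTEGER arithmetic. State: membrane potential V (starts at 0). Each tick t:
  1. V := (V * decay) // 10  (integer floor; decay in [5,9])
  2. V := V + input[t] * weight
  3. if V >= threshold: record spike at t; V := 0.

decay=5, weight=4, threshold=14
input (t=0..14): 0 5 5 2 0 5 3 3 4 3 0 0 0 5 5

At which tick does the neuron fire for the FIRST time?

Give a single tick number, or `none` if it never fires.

t=0: input=0 -> V=0
t=1: input=5 -> V=0 FIRE
t=2: input=5 -> V=0 FIRE
t=3: input=2 -> V=8
t=4: input=0 -> V=4
t=5: input=5 -> V=0 FIRE
t=6: input=3 -> V=12
t=7: input=3 -> V=0 FIRE
t=8: input=4 -> V=0 FIRE
t=9: input=3 -> V=12
t=10: input=0 -> V=6
t=11: input=0 -> V=3
t=12: input=0 -> V=1
t=13: input=5 -> V=0 FIRE
t=14: input=5 -> V=0 FIRE

Answer: 1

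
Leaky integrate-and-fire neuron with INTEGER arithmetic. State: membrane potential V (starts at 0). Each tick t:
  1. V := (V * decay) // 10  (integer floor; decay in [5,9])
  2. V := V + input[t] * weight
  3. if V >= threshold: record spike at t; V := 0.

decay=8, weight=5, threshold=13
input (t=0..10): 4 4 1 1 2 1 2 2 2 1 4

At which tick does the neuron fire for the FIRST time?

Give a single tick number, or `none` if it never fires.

t=0: input=4 -> V=0 FIRE
t=1: input=4 -> V=0 FIRE
t=2: input=1 -> V=5
t=3: input=1 -> V=9
t=4: input=2 -> V=0 FIRE
t=5: input=1 -> V=5
t=6: input=2 -> V=0 FIRE
t=7: input=2 -> V=10
t=8: input=2 -> V=0 FIRE
t=9: input=1 -> V=5
t=10: input=4 -> V=0 FIRE

Answer: 0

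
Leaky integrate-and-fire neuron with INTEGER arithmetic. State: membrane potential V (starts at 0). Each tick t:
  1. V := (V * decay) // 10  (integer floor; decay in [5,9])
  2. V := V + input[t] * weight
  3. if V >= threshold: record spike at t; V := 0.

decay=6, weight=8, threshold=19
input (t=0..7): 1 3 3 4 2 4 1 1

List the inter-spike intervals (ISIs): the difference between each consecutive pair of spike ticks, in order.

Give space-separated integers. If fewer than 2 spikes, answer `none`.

Answer: 1 1 2

Derivation:
t=0: input=1 -> V=8
t=1: input=3 -> V=0 FIRE
t=2: input=3 -> V=0 FIRE
t=3: input=4 -> V=0 FIRE
t=4: input=2 -> V=16
t=5: input=4 -> V=0 FIRE
t=6: input=1 -> V=8
t=7: input=1 -> V=12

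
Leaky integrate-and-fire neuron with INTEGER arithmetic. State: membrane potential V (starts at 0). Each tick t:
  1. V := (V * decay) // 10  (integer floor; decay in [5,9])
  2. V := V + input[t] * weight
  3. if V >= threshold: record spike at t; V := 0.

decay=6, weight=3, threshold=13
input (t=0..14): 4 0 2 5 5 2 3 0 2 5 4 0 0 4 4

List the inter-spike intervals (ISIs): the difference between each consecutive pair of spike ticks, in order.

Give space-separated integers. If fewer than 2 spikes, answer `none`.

t=0: input=4 -> V=12
t=1: input=0 -> V=7
t=2: input=2 -> V=10
t=3: input=5 -> V=0 FIRE
t=4: input=5 -> V=0 FIRE
t=5: input=2 -> V=6
t=6: input=3 -> V=12
t=7: input=0 -> V=7
t=8: input=2 -> V=10
t=9: input=5 -> V=0 FIRE
t=10: input=4 -> V=12
t=11: input=0 -> V=7
t=12: input=0 -> V=4
t=13: input=4 -> V=0 FIRE
t=14: input=4 -> V=12

Answer: 1 5 4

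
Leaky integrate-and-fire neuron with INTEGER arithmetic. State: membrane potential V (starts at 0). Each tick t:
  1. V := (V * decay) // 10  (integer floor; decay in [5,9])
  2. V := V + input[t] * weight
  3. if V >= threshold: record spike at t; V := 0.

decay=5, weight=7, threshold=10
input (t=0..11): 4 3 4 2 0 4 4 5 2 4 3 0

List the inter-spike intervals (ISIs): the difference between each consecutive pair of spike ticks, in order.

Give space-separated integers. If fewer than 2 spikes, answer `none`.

Answer: 1 1 1 2 1 1 1 1 1

Derivation:
t=0: input=4 -> V=0 FIRE
t=1: input=3 -> V=0 FIRE
t=2: input=4 -> V=0 FIRE
t=3: input=2 -> V=0 FIRE
t=4: input=0 -> V=0
t=5: input=4 -> V=0 FIRE
t=6: input=4 -> V=0 FIRE
t=7: input=5 -> V=0 FIRE
t=8: input=2 -> V=0 FIRE
t=9: input=4 -> V=0 FIRE
t=10: input=3 -> V=0 FIRE
t=11: input=0 -> V=0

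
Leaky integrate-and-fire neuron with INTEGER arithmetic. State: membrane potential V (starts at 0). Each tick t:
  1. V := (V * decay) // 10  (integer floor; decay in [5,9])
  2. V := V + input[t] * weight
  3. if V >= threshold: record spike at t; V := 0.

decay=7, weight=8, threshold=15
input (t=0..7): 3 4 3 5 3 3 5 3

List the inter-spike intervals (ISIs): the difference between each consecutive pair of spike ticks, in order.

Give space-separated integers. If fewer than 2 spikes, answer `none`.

t=0: input=3 -> V=0 FIRE
t=1: input=4 -> V=0 FIRE
t=2: input=3 -> V=0 FIRE
t=3: input=5 -> V=0 FIRE
t=4: input=3 -> V=0 FIRE
t=5: input=3 -> V=0 FIRE
t=6: input=5 -> V=0 FIRE
t=7: input=3 -> V=0 FIRE

Answer: 1 1 1 1 1 1 1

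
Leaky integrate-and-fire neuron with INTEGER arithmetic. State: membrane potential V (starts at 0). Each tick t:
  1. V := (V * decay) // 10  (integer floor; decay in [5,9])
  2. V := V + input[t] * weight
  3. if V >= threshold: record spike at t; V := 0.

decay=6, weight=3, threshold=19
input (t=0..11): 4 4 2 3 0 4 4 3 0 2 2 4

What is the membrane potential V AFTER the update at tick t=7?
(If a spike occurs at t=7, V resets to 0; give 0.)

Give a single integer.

t=0: input=4 -> V=12
t=1: input=4 -> V=0 FIRE
t=2: input=2 -> V=6
t=3: input=3 -> V=12
t=4: input=0 -> V=7
t=5: input=4 -> V=16
t=6: input=4 -> V=0 FIRE
t=7: input=3 -> V=9
t=8: input=0 -> V=5
t=9: input=2 -> V=9
t=10: input=2 -> V=11
t=11: input=4 -> V=18

Answer: 9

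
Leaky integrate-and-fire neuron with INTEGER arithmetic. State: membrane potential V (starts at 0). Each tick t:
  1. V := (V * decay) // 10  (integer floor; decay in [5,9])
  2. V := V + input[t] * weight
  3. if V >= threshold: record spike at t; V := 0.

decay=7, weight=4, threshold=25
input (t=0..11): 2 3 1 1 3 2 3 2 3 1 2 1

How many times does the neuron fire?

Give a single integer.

t=0: input=2 -> V=8
t=1: input=3 -> V=17
t=2: input=1 -> V=15
t=3: input=1 -> V=14
t=4: input=3 -> V=21
t=5: input=2 -> V=22
t=6: input=3 -> V=0 FIRE
t=7: input=2 -> V=8
t=8: input=3 -> V=17
t=9: input=1 -> V=15
t=10: input=2 -> V=18
t=11: input=1 -> V=16

Answer: 1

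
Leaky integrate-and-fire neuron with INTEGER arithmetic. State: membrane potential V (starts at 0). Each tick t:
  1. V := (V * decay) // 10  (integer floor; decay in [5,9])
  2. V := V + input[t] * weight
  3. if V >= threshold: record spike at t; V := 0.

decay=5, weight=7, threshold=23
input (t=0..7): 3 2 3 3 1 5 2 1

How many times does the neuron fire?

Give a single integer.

Answer: 3

Derivation:
t=0: input=3 -> V=21
t=1: input=2 -> V=0 FIRE
t=2: input=3 -> V=21
t=3: input=3 -> V=0 FIRE
t=4: input=1 -> V=7
t=5: input=5 -> V=0 FIRE
t=6: input=2 -> V=14
t=7: input=1 -> V=14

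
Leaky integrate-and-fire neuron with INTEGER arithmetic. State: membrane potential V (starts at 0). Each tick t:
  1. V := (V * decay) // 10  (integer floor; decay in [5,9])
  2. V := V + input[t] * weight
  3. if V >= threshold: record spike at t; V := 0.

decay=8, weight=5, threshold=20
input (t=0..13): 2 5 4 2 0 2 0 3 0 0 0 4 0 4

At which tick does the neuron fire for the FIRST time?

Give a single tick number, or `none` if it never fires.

Answer: 1

Derivation:
t=0: input=2 -> V=10
t=1: input=5 -> V=0 FIRE
t=2: input=4 -> V=0 FIRE
t=3: input=2 -> V=10
t=4: input=0 -> V=8
t=5: input=2 -> V=16
t=6: input=0 -> V=12
t=7: input=3 -> V=0 FIRE
t=8: input=0 -> V=0
t=9: input=0 -> V=0
t=10: input=0 -> V=0
t=11: input=4 -> V=0 FIRE
t=12: input=0 -> V=0
t=13: input=4 -> V=0 FIRE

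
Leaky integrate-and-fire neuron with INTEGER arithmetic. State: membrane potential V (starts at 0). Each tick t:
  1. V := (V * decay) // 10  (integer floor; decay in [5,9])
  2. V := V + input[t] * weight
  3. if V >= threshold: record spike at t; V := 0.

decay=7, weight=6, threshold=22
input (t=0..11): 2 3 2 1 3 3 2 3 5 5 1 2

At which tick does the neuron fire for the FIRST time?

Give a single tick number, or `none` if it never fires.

Answer: 1

Derivation:
t=0: input=2 -> V=12
t=1: input=3 -> V=0 FIRE
t=2: input=2 -> V=12
t=3: input=1 -> V=14
t=4: input=3 -> V=0 FIRE
t=5: input=3 -> V=18
t=6: input=2 -> V=0 FIRE
t=7: input=3 -> V=18
t=8: input=5 -> V=0 FIRE
t=9: input=5 -> V=0 FIRE
t=10: input=1 -> V=6
t=11: input=2 -> V=16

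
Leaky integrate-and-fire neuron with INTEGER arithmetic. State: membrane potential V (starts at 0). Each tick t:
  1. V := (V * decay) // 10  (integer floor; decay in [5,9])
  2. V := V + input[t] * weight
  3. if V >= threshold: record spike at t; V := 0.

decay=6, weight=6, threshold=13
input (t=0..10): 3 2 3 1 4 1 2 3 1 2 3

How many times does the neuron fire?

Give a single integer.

t=0: input=3 -> V=0 FIRE
t=1: input=2 -> V=12
t=2: input=3 -> V=0 FIRE
t=3: input=1 -> V=6
t=4: input=4 -> V=0 FIRE
t=5: input=1 -> V=6
t=6: input=2 -> V=0 FIRE
t=7: input=3 -> V=0 FIRE
t=8: input=1 -> V=6
t=9: input=2 -> V=0 FIRE
t=10: input=3 -> V=0 FIRE

Answer: 7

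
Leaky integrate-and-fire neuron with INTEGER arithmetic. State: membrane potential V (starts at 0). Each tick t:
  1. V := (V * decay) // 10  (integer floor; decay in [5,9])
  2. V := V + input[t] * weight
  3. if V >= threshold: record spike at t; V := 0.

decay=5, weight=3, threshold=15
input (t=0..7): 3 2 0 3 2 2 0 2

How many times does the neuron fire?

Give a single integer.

t=0: input=3 -> V=9
t=1: input=2 -> V=10
t=2: input=0 -> V=5
t=3: input=3 -> V=11
t=4: input=2 -> V=11
t=5: input=2 -> V=11
t=6: input=0 -> V=5
t=7: input=2 -> V=8

Answer: 0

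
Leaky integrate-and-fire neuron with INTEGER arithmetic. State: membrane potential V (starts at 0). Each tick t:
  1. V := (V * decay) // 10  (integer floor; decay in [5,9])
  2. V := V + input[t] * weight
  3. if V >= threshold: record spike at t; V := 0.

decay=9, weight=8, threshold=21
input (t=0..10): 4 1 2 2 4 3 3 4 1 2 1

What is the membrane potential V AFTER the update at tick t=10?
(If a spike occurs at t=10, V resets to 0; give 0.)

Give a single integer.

t=0: input=4 -> V=0 FIRE
t=1: input=1 -> V=8
t=2: input=2 -> V=0 FIRE
t=3: input=2 -> V=16
t=4: input=4 -> V=0 FIRE
t=5: input=3 -> V=0 FIRE
t=6: input=3 -> V=0 FIRE
t=7: input=4 -> V=0 FIRE
t=8: input=1 -> V=8
t=9: input=2 -> V=0 FIRE
t=10: input=1 -> V=8

Answer: 8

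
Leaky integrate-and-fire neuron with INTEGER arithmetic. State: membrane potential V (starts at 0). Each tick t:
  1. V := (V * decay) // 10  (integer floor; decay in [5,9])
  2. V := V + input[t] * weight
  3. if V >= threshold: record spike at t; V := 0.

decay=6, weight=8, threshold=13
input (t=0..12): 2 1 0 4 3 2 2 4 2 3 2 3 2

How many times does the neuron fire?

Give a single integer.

t=0: input=2 -> V=0 FIRE
t=1: input=1 -> V=8
t=2: input=0 -> V=4
t=3: input=4 -> V=0 FIRE
t=4: input=3 -> V=0 FIRE
t=5: input=2 -> V=0 FIRE
t=6: input=2 -> V=0 FIRE
t=7: input=4 -> V=0 FIRE
t=8: input=2 -> V=0 FIRE
t=9: input=3 -> V=0 FIRE
t=10: input=2 -> V=0 FIRE
t=11: input=3 -> V=0 FIRE
t=12: input=2 -> V=0 FIRE

Answer: 11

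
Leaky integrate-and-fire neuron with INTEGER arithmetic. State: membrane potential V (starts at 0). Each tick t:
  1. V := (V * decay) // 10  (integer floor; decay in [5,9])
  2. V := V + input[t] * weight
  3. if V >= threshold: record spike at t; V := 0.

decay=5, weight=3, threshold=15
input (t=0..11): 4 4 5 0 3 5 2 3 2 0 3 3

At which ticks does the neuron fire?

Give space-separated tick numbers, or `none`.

t=0: input=4 -> V=12
t=1: input=4 -> V=0 FIRE
t=2: input=5 -> V=0 FIRE
t=3: input=0 -> V=0
t=4: input=3 -> V=9
t=5: input=5 -> V=0 FIRE
t=6: input=2 -> V=6
t=7: input=3 -> V=12
t=8: input=2 -> V=12
t=9: input=0 -> V=6
t=10: input=3 -> V=12
t=11: input=3 -> V=0 FIRE

Answer: 1 2 5 11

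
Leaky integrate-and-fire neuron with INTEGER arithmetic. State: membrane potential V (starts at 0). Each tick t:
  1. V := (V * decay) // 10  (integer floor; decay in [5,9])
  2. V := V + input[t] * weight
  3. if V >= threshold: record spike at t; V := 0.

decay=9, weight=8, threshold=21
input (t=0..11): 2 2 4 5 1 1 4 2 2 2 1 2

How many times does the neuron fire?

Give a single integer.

t=0: input=2 -> V=16
t=1: input=2 -> V=0 FIRE
t=2: input=4 -> V=0 FIRE
t=3: input=5 -> V=0 FIRE
t=4: input=1 -> V=8
t=5: input=1 -> V=15
t=6: input=4 -> V=0 FIRE
t=7: input=2 -> V=16
t=8: input=2 -> V=0 FIRE
t=9: input=2 -> V=16
t=10: input=1 -> V=0 FIRE
t=11: input=2 -> V=16

Answer: 6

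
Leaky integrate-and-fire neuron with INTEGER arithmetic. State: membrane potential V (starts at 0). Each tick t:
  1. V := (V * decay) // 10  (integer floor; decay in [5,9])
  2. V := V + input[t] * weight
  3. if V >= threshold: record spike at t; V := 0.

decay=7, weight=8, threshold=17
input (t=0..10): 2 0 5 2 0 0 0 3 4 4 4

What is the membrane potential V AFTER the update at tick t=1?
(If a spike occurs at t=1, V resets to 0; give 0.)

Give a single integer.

t=0: input=2 -> V=16
t=1: input=0 -> V=11
t=2: input=5 -> V=0 FIRE
t=3: input=2 -> V=16
t=4: input=0 -> V=11
t=5: input=0 -> V=7
t=6: input=0 -> V=4
t=7: input=3 -> V=0 FIRE
t=8: input=4 -> V=0 FIRE
t=9: input=4 -> V=0 FIRE
t=10: input=4 -> V=0 FIRE

Answer: 11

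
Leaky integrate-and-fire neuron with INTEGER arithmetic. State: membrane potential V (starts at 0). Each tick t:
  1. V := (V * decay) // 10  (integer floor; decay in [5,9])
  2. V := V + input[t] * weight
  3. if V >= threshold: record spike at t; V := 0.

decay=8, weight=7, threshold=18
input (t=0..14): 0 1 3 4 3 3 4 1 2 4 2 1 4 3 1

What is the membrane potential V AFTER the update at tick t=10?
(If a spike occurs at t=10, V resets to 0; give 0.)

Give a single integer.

t=0: input=0 -> V=0
t=1: input=1 -> V=7
t=2: input=3 -> V=0 FIRE
t=3: input=4 -> V=0 FIRE
t=4: input=3 -> V=0 FIRE
t=5: input=3 -> V=0 FIRE
t=6: input=4 -> V=0 FIRE
t=7: input=1 -> V=7
t=8: input=2 -> V=0 FIRE
t=9: input=4 -> V=0 FIRE
t=10: input=2 -> V=14
t=11: input=1 -> V=0 FIRE
t=12: input=4 -> V=0 FIRE
t=13: input=3 -> V=0 FIRE
t=14: input=1 -> V=7

Answer: 14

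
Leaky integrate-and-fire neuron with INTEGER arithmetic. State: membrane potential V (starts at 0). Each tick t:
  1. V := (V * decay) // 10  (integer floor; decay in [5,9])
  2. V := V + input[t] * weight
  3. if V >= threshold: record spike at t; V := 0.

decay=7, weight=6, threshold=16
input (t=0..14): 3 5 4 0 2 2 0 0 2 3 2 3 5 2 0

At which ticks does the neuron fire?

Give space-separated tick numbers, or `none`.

t=0: input=3 -> V=0 FIRE
t=1: input=5 -> V=0 FIRE
t=2: input=4 -> V=0 FIRE
t=3: input=0 -> V=0
t=4: input=2 -> V=12
t=5: input=2 -> V=0 FIRE
t=6: input=0 -> V=0
t=7: input=0 -> V=0
t=8: input=2 -> V=12
t=9: input=3 -> V=0 FIRE
t=10: input=2 -> V=12
t=11: input=3 -> V=0 FIRE
t=12: input=5 -> V=0 FIRE
t=13: input=2 -> V=12
t=14: input=0 -> V=8

Answer: 0 1 2 5 9 11 12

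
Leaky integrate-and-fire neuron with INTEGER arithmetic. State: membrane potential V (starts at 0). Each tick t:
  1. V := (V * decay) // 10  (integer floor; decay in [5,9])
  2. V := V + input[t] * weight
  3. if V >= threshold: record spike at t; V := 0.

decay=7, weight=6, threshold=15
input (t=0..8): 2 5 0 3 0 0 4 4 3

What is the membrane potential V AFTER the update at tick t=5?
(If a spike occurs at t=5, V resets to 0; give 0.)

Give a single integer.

Answer: 0

Derivation:
t=0: input=2 -> V=12
t=1: input=5 -> V=0 FIRE
t=2: input=0 -> V=0
t=3: input=3 -> V=0 FIRE
t=4: input=0 -> V=0
t=5: input=0 -> V=0
t=6: input=4 -> V=0 FIRE
t=7: input=4 -> V=0 FIRE
t=8: input=3 -> V=0 FIRE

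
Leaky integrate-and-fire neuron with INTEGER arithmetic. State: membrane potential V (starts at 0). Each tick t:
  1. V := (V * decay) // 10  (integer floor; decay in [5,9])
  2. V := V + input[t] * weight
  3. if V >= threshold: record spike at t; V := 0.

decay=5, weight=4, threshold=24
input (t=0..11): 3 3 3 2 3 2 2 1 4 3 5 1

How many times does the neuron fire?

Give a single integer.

t=0: input=3 -> V=12
t=1: input=3 -> V=18
t=2: input=3 -> V=21
t=3: input=2 -> V=18
t=4: input=3 -> V=21
t=5: input=2 -> V=18
t=6: input=2 -> V=17
t=7: input=1 -> V=12
t=8: input=4 -> V=22
t=9: input=3 -> V=23
t=10: input=5 -> V=0 FIRE
t=11: input=1 -> V=4

Answer: 1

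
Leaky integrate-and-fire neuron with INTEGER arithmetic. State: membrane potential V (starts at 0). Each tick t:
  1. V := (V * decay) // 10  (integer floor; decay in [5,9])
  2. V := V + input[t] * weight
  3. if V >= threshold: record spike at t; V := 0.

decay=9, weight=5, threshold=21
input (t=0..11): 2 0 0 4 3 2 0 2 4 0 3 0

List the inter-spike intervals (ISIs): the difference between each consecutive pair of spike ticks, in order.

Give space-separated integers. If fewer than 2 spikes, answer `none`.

t=0: input=2 -> V=10
t=1: input=0 -> V=9
t=2: input=0 -> V=8
t=3: input=4 -> V=0 FIRE
t=4: input=3 -> V=15
t=5: input=2 -> V=0 FIRE
t=6: input=0 -> V=0
t=7: input=2 -> V=10
t=8: input=4 -> V=0 FIRE
t=9: input=0 -> V=0
t=10: input=3 -> V=15
t=11: input=0 -> V=13

Answer: 2 3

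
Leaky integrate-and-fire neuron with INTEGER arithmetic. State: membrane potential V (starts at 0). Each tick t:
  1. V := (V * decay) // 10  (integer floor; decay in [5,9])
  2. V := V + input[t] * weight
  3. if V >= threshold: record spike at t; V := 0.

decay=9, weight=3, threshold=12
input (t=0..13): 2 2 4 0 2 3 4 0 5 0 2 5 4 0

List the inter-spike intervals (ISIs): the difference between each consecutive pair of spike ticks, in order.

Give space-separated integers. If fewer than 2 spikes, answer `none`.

t=0: input=2 -> V=6
t=1: input=2 -> V=11
t=2: input=4 -> V=0 FIRE
t=3: input=0 -> V=0
t=4: input=2 -> V=6
t=5: input=3 -> V=0 FIRE
t=6: input=4 -> V=0 FIRE
t=7: input=0 -> V=0
t=8: input=5 -> V=0 FIRE
t=9: input=0 -> V=0
t=10: input=2 -> V=6
t=11: input=5 -> V=0 FIRE
t=12: input=4 -> V=0 FIRE
t=13: input=0 -> V=0

Answer: 3 1 2 3 1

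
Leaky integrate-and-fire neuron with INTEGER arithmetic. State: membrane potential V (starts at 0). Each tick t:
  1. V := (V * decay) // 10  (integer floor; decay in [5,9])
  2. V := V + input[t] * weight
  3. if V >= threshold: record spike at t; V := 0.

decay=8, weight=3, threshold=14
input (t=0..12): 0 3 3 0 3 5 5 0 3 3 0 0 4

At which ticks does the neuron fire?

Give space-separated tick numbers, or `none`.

Answer: 2 5 6 9

Derivation:
t=0: input=0 -> V=0
t=1: input=3 -> V=9
t=2: input=3 -> V=0 FIRE
t=3: input=0 -> V=0
t=4: input=3 -> V=9
t=5: input=5 -> V=0 FIRE
t=6: input=5 -> V=0 FIRE
t=7: input=0 -> V=0
t=8: input=3 -> V=9
t=9: input=3 -> V=0 FIRE
t=10: input=0 -> V=0
t=11: input=0 -> V=0
t=12: input=4 -> V=12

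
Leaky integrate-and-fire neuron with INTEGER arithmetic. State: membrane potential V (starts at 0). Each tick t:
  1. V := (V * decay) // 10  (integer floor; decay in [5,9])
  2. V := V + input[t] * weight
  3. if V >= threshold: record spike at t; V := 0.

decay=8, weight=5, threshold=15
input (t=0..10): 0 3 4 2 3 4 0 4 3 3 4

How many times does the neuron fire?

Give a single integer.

t=0: input=0 -> V=0
t=1: input=3 -> V=0 FIRE
t=2: input=4 -> V=0 FIRE
t=3: input=2 -> V=10
t=4: input=3 -> V=0 FIRE
t=5: input=4 -> V=0 FIRE
t=6: input=0 -> V=0
t=7: input=4 -> V=0 FIRE
t=8: input=3 -> V=0 FIRE
t=9: input=3 -> V=0 FIRE
t=10: input=4 -> V=0 FIRE

Answer: 8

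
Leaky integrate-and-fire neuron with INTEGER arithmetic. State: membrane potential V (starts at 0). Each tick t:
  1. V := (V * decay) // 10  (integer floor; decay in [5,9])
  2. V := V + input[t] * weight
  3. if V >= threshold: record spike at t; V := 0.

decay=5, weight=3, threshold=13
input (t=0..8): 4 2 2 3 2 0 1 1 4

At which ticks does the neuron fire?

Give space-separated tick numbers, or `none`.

Answer: 3 8

Derivation:
t=0: input=4 -> V=12
t=1: input=2 -> V=12
t=2: input=2 -> V=12
t=3: input=3 -> V=0 FIRE
t=4: input=2 -> V=6
t=5: input=0 -> V=3
t=6: input=1 -> V=4
t=7: input=1 -> V=5
t=8: input=4 -> V=0 FIRE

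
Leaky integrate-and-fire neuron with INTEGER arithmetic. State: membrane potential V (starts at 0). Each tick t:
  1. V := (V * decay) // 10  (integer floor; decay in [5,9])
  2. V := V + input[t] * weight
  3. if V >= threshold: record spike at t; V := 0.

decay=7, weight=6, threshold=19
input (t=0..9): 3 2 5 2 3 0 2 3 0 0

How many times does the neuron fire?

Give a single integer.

t=0: input=3 -> V=18
t=1: input=2 -> V=0 FIRE
t=2: input=5 -> V=0 FIRE
t=3: input=2 -> V=12
t=4: input=3 -> V=0 FIRE
t=5: input=0 -> V=0
t=6: input=2 -> V=12
t=7: input=3 -> V=0 FIRE
t=8: input=0 -> V=0
t=9: input=0 -> V=0

Answer: 4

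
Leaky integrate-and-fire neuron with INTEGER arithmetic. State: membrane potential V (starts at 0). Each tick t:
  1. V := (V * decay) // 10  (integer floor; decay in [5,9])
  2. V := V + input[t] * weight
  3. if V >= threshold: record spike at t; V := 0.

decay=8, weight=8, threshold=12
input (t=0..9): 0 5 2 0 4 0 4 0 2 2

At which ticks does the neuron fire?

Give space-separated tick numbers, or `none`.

t=0: input=0 -> V=0
t=1: input=5 -> V=0 FIRE
t=2: input=2 -> V=0 FIRE
t=3: input=0 -> V=0
t=4: input=4 -> V=0 FIRE
t=5: input=0 -> V=0
t=6: input=4 -> V=0 FIRE
t=7: input=0 -> V=0
t=8: input=2 -> V=0 FIRE
t=9: input=2 -> V=0 FIRE

Answer: 1 2 4 6 8 9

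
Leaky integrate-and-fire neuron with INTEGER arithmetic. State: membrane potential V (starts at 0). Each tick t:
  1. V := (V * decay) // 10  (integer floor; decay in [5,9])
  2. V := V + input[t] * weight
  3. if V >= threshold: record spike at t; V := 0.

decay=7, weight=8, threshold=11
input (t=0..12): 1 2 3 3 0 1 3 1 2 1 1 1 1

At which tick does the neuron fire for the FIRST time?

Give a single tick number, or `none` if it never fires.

t=0: input=1 -> V=8
t=1: input=2 -> V=0 FIRE
t=2: input=3 -> V=0 FIRE
t=3: input=3 -> V=0 FIRE
t=4: input=0 -> V=0
t=5: input=1 -> V=8
t=6: input=3 -> V=0 FIRE
t=7: input=1 -> V=8
t=8: input=2 -> V=0 FIRE
t=9: input=1 -> V=8
t=10: input=1 -> V=0 FIRE
t=11: input=1 -> V=8
t=12: input=1 -> V=0 FIRE

Answer: 1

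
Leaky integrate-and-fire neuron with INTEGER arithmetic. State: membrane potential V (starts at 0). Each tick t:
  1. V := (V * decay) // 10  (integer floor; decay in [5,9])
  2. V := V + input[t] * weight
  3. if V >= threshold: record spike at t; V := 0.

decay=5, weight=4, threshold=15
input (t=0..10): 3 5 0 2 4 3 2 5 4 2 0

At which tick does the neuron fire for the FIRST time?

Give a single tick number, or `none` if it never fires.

t=0: input=3 -> V=12
t=1: input=5 -> V=0 FIRE
t=2: input=0 -> V=0
t=3: input=2 -> V=8
t=4: input=4 -> V=0 FIRE
t=5: input=3 -> V=12
t=6: input=2 -> V=14
t=7: input=5 -> V=0 FIRE
t=8: input=4 -> V=0 FIRE
t=9: input=2 -> V=8
t=10: input=0 -> V=4

Answer: 1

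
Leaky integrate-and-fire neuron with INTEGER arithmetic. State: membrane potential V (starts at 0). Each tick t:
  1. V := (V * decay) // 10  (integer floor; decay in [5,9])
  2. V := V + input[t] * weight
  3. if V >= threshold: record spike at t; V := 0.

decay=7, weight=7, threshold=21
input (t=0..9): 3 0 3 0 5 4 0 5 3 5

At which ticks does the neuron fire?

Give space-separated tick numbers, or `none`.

Answer: 0 2 4 5 7 8 9

Derivation:
t=0: input=3 -> V=0 FIRE
t=1: input=0 -> V=0
t=2: input=3 -> V=0 FIRE
t=3: input=0 -> V=0
t=4: input=5 -> V=0 FIRE
t=5: input=4 -> V=0 FIRE
t=6: input=0 -> V=0
t=7: input=5 -> V=0 FIRE
t=8: input=3 -> V=0 FIRE
t=9: input=5 -> V=0 FIRE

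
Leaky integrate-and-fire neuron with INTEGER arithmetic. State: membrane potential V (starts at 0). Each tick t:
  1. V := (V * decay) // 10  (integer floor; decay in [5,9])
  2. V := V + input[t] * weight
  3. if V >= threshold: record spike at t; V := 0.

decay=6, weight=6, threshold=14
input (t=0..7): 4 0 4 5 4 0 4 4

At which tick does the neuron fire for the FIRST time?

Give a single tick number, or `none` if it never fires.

t=0: input=4 -> V=0 FIRE
t=1: input=0 -> V=0
t=2: input=4 -> V=0 FIRE
t=3: input=5 -> V=0 FIRE
t=4: input=4 -> V=0 FIRE
t=5: input=0 -> V=0
t=6: input=4 -> V=0 FIRE
t=7: input=4 -> V=0 FIRE

Answer: 0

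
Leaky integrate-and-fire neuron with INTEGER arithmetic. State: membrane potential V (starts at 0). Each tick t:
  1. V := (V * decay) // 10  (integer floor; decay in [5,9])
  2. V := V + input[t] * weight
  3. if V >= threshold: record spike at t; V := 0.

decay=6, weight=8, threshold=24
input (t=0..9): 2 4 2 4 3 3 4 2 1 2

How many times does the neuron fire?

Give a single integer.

t=0: input=2 -> V=16
t=1: input=4 -> V=0 FIRE
t=2: input=2 -> V=16
t=3: input=4 -> V=0 FIRE
t=4: input=3 -> V=0 FIRE
t=5: input=3 -> V=0 FIRE
t=6: input=4 -> V=0 FIRE
t=7: input=2 -> V=16
t=8: input=1 -> V=17
t=9: input=2 -> V=0 FIRE

Answer: 6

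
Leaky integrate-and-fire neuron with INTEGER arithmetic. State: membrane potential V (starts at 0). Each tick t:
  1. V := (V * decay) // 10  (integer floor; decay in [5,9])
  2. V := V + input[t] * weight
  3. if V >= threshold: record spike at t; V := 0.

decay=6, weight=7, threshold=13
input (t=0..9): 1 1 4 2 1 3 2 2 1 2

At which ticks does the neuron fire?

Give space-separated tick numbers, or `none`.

t=0: input=1 -> V=7
t=1: input=1 -> V=11
t=2: input=4 -> V=0 FIRE
t=3: input=2 -> V=0 FIRE
t=4: input=1 -> V=7
t=5: input=3 -> V=0 FIRE
t=6: input=2 -> V=0 FIRE
t=7: input=2 -> V=0 FIRE
t=8: input=1 -> V=7
t=9: input=2 -> V=0 FIRE

Answer: 2 3 5 6 7 9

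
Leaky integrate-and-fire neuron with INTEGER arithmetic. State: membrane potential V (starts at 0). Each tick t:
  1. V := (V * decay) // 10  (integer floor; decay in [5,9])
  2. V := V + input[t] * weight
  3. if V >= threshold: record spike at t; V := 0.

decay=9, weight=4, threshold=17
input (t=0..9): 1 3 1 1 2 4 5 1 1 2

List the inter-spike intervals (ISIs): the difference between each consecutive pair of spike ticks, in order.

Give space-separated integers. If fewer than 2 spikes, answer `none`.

t=0: input=1 -> V=4
t=1: input=3 -> V=15
t=2: input=1 -> V=0 FIRE
t=3: input=1 -> V=4
t=4: input=2 -> V=11
t=5: input=4 -> V=0 FIRE
t=6: input=5 -> V=0 FIRE
t=7: input=1 -> V=4
t=8: input=1 -> V=7
t=9: input=2 -> V=14

Answer: 3 1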